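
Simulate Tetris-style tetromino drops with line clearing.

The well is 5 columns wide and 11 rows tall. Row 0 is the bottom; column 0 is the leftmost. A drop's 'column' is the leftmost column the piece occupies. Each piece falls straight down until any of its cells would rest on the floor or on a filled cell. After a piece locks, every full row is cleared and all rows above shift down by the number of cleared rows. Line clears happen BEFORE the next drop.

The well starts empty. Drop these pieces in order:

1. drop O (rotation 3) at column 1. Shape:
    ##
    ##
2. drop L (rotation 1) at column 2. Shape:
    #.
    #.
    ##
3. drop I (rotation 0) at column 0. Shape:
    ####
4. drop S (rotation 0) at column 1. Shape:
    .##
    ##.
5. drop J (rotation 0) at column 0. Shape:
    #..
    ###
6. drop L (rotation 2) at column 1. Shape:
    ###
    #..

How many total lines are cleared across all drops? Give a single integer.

Drop 1: O rot3 at col 1 lands with bottom-row=0; cleared 0 line(s) (total 0); column heights now [0 2 2 0 0], max=2
Drop 2: L rot1 at col 2 lands with bottom-row=2; cleared 0 line(s) (total 0); column heights now [0 2 5 3 0], max=5
Drop 3: I rot0 at col 0 lands with bottom-row=5; cleared 0 line(s) (total 0); column heights now [6 6 6 6 0], max=6
Drop 4: S rot0 at col 1 lands with bottom-row=6; cleared 0 line(s) (total 0); column heights now [6 7 8 8 0], max=8
Drop 5: J rot0 at col 0 lands with bottom-row=8; cleared 0 line(s) (total 0); column heights now [10 9 9 8 0], max=10
Drop 6: L rot2 at col 1 lands with bottom-row=9; cleared 0 line(s) (total 0); column heights now [10 11 11 11 0], max=11

Answer: 0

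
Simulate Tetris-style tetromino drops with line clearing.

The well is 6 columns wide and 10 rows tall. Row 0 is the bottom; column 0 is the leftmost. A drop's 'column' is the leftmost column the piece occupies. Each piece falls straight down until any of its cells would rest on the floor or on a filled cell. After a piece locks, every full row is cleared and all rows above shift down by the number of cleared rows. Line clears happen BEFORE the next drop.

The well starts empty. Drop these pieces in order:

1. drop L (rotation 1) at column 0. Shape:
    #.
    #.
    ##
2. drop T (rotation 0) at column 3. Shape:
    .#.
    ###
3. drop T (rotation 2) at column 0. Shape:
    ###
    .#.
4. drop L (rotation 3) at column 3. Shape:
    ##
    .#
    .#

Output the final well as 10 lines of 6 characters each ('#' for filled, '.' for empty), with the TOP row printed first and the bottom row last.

Answer: ......
......
......
......
......
...##.
###.#.
##..#.
#...#.
##.###

Derivation:
Drop 1: L rot1 at col 0 lands with bottom-row=0; cleared 0 line(s) (total 0); column heights now [3 1 0 0 0 0], max=3
Drop 2: T rot0 at col 3 lands with bottom-row=0; cleared 0 line(s) (total 0); column heights now [3 1 0 1 2 1], max=3
Drop 3: T rot2 at col 0 lands with bottom-row=2; cleared 0 line(s) (total 0); column heights now [4 4 4 1 2 1], max=4
Drop 4: L rot3 at col 3 lands with bottom-row=2; cleared 0 line(s) (total 0); column heights now [4 4 4 5 5 1], max=5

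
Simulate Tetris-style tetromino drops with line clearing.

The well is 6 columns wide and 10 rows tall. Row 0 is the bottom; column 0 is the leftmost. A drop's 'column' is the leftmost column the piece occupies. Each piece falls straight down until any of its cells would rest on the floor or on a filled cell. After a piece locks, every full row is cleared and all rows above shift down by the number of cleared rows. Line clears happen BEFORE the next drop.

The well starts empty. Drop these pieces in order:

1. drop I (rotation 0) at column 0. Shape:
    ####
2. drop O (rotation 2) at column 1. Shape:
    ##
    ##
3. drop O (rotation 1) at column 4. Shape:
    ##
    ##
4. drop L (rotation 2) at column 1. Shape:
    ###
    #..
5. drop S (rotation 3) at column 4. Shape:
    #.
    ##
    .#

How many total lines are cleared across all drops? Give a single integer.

Answer: 1

Derivation:
Drop 1: I rot0 at col 0 lands with bottom-row=0; cleared 0 line(s) (total 0); column heights now [1 1 1 1 0 0], max=1
Drop 2: O rot2 at col 1 lands with bottom-row=1; cleared 0 line(s) (total 0); column heights now [1 3 3 1 0 0], max=3
Drop 3: O rot1 at col 4 lands with bottom-row=0; cleared 1 line(s) (total 1); column heights now [0 2 2 0 1 1], max=2
Drop 4: L rot2 at col 1 lands with bottom-row=2; cleared 0 line(s) (total 1); column heights now [0 4 4 4 1 1], max=4
Drop 5: S rot3 at col 4 lands with bottom-row=1; cleared 0 line(s) (total 1); column heights now [0 4 4 4 4 3], max=4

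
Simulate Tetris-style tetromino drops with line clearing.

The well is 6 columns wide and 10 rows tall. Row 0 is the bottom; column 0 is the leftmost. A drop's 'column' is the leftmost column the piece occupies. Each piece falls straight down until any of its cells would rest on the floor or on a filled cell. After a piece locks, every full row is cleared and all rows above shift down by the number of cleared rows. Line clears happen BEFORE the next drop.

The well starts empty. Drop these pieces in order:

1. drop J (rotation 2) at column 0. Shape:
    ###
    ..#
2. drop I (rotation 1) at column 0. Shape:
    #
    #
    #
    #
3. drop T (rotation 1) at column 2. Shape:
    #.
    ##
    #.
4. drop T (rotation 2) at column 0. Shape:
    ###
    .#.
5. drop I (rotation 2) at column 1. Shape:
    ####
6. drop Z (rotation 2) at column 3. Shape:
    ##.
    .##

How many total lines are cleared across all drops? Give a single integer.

Answer: 0

Derivation:
Drop 1: J rot2 at col 0 lands with bottom-row=0; cleared 0 line(s) (total 0); column heights now [2 2 2 0 0 0], max=2
Drop 2: I rot1 at col 0 lands with bottom-row=2; cleared 0 line(s) (total 0); column heights now [6 2 2 0 0 0], max=6
Drop 3: T rot1 at col 2 lands with bottom-row=2; cleared 0 line(s) (total 0); column heights now [6 2 5 4 0 0], max=6
Drop 4: T rot2 at col 0 lands with bottom-row=5; cleared 0 line(s) (total 0); column heights now [7 7 7 4 0 0], max=7
Drop 5: I rot2 at col 1 lands with bottom-row=7; cleared 0 line(s) (total 0); column heights now [7 8 8 8 8 0], max=8
Drop 6: Z rot2 at col 3 lands with bottom-row=8; cleared 0 line(s) (total 0); column heights now [7 8 8 10 10 9], max=10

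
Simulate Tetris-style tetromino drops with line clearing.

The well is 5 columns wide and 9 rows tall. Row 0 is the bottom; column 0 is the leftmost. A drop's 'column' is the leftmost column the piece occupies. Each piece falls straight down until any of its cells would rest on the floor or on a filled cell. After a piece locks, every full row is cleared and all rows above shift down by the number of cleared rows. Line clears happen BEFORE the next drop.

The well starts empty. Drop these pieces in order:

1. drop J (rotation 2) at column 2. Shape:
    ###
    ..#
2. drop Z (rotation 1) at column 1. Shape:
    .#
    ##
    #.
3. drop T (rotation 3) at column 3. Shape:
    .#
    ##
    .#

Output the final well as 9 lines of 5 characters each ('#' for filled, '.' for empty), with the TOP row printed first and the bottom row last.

Drop 1: J rot2 at col 2 lands with bottom-row=0; cleared 0 line(s) (total 0); column heights now [0 0 2 2 2], max=2
Drop 2: Z rot1 at col 1 lands with bottom-row=1; cleared 0 line(s) (total 0); column heights now [0 3 4 2 2], max=4
Drop 3: T rot3 at col 3 lands with bottom-row=2; cleared 0 line(s) (total 0); column heights now [0 3 4 4 5], max=5

Answer: .....
.....
.....
.....
....#
..###
.##.#
.####
....#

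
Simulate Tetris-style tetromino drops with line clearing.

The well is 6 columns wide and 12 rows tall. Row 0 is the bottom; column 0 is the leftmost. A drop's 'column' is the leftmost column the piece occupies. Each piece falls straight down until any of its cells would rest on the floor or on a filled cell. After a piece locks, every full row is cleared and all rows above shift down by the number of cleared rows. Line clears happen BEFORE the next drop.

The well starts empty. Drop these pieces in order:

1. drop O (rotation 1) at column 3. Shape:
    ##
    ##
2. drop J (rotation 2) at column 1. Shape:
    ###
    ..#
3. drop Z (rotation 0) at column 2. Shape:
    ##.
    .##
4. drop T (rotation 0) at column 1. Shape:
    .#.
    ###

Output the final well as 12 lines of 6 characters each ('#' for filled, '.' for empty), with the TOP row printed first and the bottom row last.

Drop 1: O rot1 at col 3 lands with bottom-row=0; cleared 0 line(s) (total 0); column heights now [0 0 0 2 2 0], max=2
Drop 2: J rot2 at col 1 lands with bottom-row=2; cleared 0 line(s) (total 0); column heights now [0 4 4 4 2 0], max=4
Drop 3: Z rot0 at col 2 lands with bottom-row=4; cleared 0 line(s) (total 0); column heights now [0 4 6 6 5 0], max=6
Drop 4: T rot0 at col 1 lands with bottom-row=6; cleared 0 line(s) (total 0); column heights now [0 7 8 7 5 0], max=8

Answer: ......
......
......
......
..#...
.###..
..##..
...##.
.###..
...#..
...##.
...##.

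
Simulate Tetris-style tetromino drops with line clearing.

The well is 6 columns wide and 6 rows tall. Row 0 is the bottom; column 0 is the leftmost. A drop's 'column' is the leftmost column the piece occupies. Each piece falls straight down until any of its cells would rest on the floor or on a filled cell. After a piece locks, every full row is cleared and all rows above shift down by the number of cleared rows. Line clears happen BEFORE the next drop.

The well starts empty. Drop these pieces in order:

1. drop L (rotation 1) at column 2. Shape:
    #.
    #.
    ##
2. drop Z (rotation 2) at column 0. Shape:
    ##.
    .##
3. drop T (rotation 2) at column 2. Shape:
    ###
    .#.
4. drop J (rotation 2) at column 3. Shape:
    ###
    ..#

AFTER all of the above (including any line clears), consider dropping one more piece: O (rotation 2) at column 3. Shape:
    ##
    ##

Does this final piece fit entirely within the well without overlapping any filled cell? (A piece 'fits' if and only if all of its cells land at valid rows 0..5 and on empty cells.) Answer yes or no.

Drop 1: L rot1 at col 2 lands with bottom-row=0; cleared 0 line(s) (total 0); column heights now [0 0 3 1 0 0], max=3
Drop 2: Z rot2 at col 0 lands with bottom-row=3; cleared 0 line(s) (total 0); column heights now [5 5 4 1 0 0], max=5
Drop 3: T rot2 at col 2 lands with bottom-row=3; cleared 0 line(s) (total 0); column heights now [5 5 5 5 5 0], max=5
Drop 4: J rot2 at col 3 lands with bottom-row=4; cleared 1 line(s) (total 1); column heights now [0 4 4 5 5 5], max=5
Test piece O rot2 at col 3 (width 2): heights before test = [0 4 4 5 5 5]; fits = False

Answer: no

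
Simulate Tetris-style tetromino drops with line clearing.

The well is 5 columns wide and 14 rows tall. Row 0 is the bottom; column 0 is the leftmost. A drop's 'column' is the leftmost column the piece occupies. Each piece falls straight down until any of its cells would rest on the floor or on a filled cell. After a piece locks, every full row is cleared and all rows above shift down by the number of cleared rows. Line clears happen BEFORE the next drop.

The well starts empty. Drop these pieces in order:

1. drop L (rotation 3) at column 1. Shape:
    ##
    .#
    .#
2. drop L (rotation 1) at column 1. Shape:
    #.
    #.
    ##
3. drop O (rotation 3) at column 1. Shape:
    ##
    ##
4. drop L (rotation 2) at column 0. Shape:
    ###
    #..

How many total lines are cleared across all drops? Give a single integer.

Drop 1: L rot3 at col 1 lands with bottom-row=0; cleared 0 line(s) (total 0); column heights now [0 3 3 0 0], max=3
Drop 2: L rot1 at col 1 lands with bottom-row=3; cleared 0 line(s) (total 0); column heights now [0 6 4 0 0], max=6
Drop 3: O rot3 at col 1 lands with bottom-row=6; cleared 0 line(s) (total 0); column heights now [0 8 8 0 0], max=8
Drop 4: L rot2 at col 0 lands with bottom-row=7; cleared 0 line(s) (total 0); column heights now [9 9 9 0 0], max=9

Answer: 0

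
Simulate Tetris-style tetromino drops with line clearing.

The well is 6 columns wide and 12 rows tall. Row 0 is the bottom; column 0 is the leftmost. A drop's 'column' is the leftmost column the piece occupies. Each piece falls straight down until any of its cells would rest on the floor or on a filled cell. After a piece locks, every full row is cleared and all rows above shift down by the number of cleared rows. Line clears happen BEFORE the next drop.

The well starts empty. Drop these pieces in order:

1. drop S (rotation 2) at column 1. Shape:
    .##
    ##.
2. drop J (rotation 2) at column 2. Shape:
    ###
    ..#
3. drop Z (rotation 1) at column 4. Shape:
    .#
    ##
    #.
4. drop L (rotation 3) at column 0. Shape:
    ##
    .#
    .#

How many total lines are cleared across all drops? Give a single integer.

Drop 1: S rot2 at col 1 lands with bottom-row=0; cleared 0 line(s) (total 0); column heights now [0 1 2 2 0 0], max=2
Drop 2: J rot2 at col 2 lands with bottom-row=1; cleared 0 line(s) (total 0); column heights now [0 1 3 3 3 0], max=3
Drop 3: Z rot1 at col 4 lands with bottom-row=3; cleared 0 line(s) (total 0); column heights now [0 1 3 3 5 6], max=6
Drop 4: L rot3 at col 0 lands with bottom-row=1; cleared 0 line(s) (total 0); column heights now [4 4 3 3 5 6], max=6

Answer: 0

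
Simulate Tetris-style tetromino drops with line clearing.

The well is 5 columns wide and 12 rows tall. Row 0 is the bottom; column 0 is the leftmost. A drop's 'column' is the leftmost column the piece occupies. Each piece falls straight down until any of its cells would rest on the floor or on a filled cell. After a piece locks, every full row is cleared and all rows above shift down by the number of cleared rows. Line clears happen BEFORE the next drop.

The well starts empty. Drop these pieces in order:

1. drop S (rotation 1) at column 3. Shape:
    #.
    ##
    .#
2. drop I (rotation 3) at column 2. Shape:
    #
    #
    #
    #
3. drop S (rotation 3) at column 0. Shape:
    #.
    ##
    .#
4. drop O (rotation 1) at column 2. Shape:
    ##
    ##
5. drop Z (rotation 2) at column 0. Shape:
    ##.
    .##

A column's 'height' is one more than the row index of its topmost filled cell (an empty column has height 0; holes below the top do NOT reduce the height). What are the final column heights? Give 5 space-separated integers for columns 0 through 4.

Drop 1: S rot1 at col 3 lands with bottom-row=0; cleared 0 line(s) (total 0); column heights now [0 0 0 3 2], max=3
Drop 2: I rot3 at col 2 lands with bottom-row=0; cleared 0 line(s) (total 0); column heights now [0 0 4 3 2], max=4
Drop 3: S rot3 at col 0 lands with bottom-row=0; cleared 1 line(s) (total 1); column heights now [2 1 3 2 1], max=3
Drop 4: O rot1 at col 2 lands with bottom-row=3; cleared 0 line(s) (total 1); column heights now [2 1 5 5 1], max=5
Drop 5: Z rot2 at col 0 lands with bottom-row=5; cleared 0 line(s) (total 1); column heights now [7 7 6 5 1], max=7

Answer: 7 7 6 5 1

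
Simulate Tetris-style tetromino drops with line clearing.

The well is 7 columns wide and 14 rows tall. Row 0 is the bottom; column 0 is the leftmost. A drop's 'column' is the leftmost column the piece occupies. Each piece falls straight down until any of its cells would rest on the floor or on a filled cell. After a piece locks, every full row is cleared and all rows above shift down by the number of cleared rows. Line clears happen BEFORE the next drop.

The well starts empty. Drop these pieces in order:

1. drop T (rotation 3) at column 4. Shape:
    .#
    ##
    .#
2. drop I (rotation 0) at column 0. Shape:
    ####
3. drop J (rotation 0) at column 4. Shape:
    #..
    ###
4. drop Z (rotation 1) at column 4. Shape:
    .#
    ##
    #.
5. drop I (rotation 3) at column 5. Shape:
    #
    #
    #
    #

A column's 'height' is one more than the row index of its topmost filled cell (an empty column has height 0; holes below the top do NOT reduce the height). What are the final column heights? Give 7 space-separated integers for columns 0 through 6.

Drop 1: T rot3 at col 4 lands with bottom-row=0; cleared 0 line(s) (total 0); column heights now [0 0 0 0 2 3 0], max=3
Drop 2: I rot0 at col 0 lands with bottom-row=0; cleared 0 line(s) (total 0); column heights now [1 1 1 1 2 3 0], max=3
Drop 3: J rot0 at col 4 lands with bottom-row=3; cleared 0 line(s) (total 0); column heights now [1 1 1 1 5 4 4], max=5
Drop 4: Z rot1 at col 4 lands with bottom-row=5; cleared 0 line(s) (total 0); column heights now [1 1 1 1 7 8 4], max=8
Drop 5: I rot3 at col 5 lands with bottom-row=8; cleared 0 line(s) (total 0); column heights now [1 1 1 1 7 12 4], max=12

Answer: 1 1 1 1 7 12 4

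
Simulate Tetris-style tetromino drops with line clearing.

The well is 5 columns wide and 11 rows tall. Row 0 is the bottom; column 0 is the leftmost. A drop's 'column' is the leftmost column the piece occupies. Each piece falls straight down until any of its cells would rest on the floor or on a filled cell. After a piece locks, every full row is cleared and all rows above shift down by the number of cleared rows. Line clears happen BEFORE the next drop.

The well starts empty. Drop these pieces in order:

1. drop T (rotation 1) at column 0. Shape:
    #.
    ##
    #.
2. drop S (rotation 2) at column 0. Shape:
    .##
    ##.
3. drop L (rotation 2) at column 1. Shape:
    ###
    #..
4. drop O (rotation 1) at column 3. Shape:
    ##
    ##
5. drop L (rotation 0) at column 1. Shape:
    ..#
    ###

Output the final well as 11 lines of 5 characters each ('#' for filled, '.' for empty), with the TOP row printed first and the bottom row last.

Answer: ...#.
.###.
...##
...##
.###.
.#...
.##..
##...
#....
##...
#....

Derivation:
Drop 1: T rot1 at col 0 lands with bottom-row=0; cleared 0 line(s) (total 0); column heights now [3 2 0 0 0], max=3
Drop 2: S rot2 at col 0 lands with bottom-row=3; cleared 0 line(s) (total 0); column heights now [4 5 5 0 0], max=5
Drop 3: L rot2 at col 1 lands with bottom-row=5; cleared 0 line(s) (total 0); column heights now [4 7 7 7 0], max=7
Drop 4: O rot1 at col 3 lands with bottom-row=7; cleared 0 line(s) (total 0); column heights now [4 7 7 9 9], max=9
Drop 5: L rot0 at col 1 lands with bottom-row=9; cleared 0 line(s) (total 0); column heights now [4 10 10 11 9], max=11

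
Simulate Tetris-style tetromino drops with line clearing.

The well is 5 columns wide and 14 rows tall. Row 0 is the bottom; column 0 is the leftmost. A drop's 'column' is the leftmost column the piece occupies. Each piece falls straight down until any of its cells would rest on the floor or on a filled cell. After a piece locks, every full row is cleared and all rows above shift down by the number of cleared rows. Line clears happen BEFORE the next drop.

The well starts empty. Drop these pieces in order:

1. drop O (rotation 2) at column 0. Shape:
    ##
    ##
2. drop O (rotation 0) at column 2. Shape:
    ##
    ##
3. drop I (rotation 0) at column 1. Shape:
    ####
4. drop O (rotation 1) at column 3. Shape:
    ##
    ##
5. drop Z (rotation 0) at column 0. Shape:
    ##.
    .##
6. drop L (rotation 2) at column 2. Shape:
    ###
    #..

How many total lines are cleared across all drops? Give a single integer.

Drop 1: O rot2 at col 0 lands with bottom-row=0; cleared 0 line(s) (total 0); column heights now [2 2 0 0 0], max=2
Drop 2: O rot0 at col 2 lands with bottom-row=0; cleared 0 line(s) (total 0); column heights now [2 2 2 2 0], max=2
Drop 3: I rot0 at col 1 lands with bottom-row=2; cleared 0 line(s) (total 0); column heights now [2 3 3 3 3], max=3
Drop 4: O rot1 at col 3 lands with bottom-row=3; cleared 0 line(s) (total 0); column heights now [2 3 3 5 5], max=5
Drop 5: Z rot0 at col 0 lands with bottom-row=3; cleared 0 line(s) (total 0); column heights now [5 5 4 5 5], max=5
Drop 6: L rot2 at col 2 lands with bottom-row=4; cleared 1 line(s) (total 1); column heights now [2 4 5 5 5], max=5

Answer: 1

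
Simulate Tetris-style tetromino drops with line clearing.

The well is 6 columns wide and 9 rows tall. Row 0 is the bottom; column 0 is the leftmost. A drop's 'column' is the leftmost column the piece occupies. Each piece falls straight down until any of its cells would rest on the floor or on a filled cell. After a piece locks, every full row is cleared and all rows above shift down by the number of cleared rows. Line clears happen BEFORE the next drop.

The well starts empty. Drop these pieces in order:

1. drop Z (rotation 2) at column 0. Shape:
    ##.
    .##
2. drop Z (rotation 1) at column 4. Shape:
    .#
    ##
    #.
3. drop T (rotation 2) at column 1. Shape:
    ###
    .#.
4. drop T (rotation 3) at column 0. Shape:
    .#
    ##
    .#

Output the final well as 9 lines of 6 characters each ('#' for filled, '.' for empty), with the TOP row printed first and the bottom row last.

Answer: ......
......
......
.#....
##....
.#....
.###.#
###.##
.##.#.

Derivation:
Drop 1: Z rot2 at col 0 lands with bottom-row=0; cleared 0 line(s) (total 0); column heights now [2 2 1 0 0 0], max=2
Drop 2: Z rot1 at col 4 lands with bottom-row=0; cleared 0 line(s) (total 0); column heights now [2 2 1 0 2 3], max=3
Drop 3: T rot2 at col 1 lands with bottom-row=1; cleared 0 line(s) (total 0); column heights now [2 3 3 3 2 3], max=3
Drop 4: T rot3 at col 0 lands with bottom-row=3; cleared 0 line(s) (total 0); column heights now [5 6 3 3 2 3], max=6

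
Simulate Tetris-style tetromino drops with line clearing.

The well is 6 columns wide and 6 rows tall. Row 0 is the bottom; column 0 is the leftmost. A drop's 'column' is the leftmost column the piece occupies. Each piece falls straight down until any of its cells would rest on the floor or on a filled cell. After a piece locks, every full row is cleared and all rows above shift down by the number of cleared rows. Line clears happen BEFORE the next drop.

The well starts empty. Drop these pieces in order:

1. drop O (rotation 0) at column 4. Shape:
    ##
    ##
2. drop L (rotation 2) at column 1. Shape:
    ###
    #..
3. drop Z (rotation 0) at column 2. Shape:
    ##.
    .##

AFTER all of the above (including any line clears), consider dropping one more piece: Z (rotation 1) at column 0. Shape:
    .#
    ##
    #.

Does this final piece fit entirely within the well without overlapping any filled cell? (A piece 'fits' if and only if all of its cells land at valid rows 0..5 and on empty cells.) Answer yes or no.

Drop 1: O rot0 at col 4 lands with bottom-row=0; cleared 0 line(s) (total 0); column heights now [0 0 0 0 2 2], max=2
Drop 2: L rot2 at col 1 lands with bottom-row=0; cleared 0 line(s) (total 0); column heights now [0 2 2 2 2 2], max=2
Drop 3: Z rot0 at col 2 lands with bottom-row=2; cleared 0 line(s) (total 0); column heights now [0 2 4 4 3 2], max=4
Test piece Z rot1 at col 0 (width 2): heights before test = [0 2 4 4 3 2]; fits = True

Answer: yes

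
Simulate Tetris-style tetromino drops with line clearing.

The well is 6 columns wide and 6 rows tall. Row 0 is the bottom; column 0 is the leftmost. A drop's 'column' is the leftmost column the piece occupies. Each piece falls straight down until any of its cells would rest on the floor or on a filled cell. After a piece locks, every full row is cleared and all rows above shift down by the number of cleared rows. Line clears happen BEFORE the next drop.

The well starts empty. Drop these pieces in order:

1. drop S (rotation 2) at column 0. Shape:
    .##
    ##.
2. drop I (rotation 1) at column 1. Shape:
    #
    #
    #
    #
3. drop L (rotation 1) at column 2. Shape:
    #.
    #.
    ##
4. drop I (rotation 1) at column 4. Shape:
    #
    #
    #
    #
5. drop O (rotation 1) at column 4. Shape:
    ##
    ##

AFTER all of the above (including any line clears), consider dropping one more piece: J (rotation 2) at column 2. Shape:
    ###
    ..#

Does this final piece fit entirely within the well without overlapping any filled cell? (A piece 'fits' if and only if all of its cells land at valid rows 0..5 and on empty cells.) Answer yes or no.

Drop 1: S rot2 at col 0 lands with bottom-row=0; cleared 0 line(s) (total 0); column heights now [1 2 2 0 0 0], max=2
Drop 2: I rot1 at col 1 lands with bottom-row=2; cleared 0 line(s) (total 0); column heights now [1 6 2 0 0 0], max=6
Drop 3: L rot1 at col 2 lands with bottom-row=2; cleared 0 line(s) (total 0); column heights now [1 6 5 3 0 0], max=6
Drop 4: I rot1 at col 4 lands with bottom-row=0; cleared 0 line(s) (total 0); column heights now [1 6 5 3 4 0], max=6
Drop 5: O rot1 at col 4 lands with bottom-row=4; cleared 0 line(s) (total 0); column heights now [1 6 5 3 6 6], max=6
Test piece J rot2 at col 2 (width 3): heights before test = [1 6 5 3 6 6]; fits = False

Answer: no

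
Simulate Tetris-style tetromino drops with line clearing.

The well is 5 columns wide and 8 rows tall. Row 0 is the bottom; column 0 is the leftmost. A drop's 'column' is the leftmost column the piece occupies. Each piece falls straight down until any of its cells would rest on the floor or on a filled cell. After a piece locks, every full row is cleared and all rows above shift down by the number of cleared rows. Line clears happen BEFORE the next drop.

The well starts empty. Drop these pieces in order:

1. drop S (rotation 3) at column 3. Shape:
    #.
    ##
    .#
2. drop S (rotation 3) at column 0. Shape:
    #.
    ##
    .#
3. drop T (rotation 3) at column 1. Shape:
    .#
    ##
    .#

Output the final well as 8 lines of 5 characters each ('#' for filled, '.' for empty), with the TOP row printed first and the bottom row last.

Drop 1: S rot3 at col 3 lands with bottom-row=0; cleared 0 line(s) (total 0); column heights now [0 0 0 3 2], max=3
Drop 2: S rot3 at col 0 lands with bottom-row=0; cleared 0 line(s) (total 0); column heights now [3 2 0 3 2], max=3
Drop 3: T rot3 at col 1 lands with bottom-row=1; cleared 1 line(s) (total 1); column heights now [2 2 3 2 1], max=3

Answer: .....
.....
.....
.....
.....
..#..
####.
.#..#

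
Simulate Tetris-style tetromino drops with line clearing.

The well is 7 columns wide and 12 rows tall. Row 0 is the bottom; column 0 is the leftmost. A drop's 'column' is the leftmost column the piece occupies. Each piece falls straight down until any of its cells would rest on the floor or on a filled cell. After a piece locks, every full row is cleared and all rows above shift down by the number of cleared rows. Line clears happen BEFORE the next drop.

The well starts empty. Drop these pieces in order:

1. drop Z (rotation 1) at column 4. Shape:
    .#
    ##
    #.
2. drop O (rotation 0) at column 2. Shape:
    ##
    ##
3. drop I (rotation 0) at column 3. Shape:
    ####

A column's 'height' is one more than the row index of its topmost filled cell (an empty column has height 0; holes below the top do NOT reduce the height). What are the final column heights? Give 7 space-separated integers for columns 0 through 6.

Drop 1: Z rot1 at col 4 lands with bottom-row=0; cleared 0 line(s) (total 0); column heights now [0 0 0 0 2 3 0], max=3
Drop 2: O rot0 at col 2 lands with bottom-row=0; cleared 0 line(s) (total 0); column heights now [0 0 2 2 2 3 0], max=3
Drop 3: I rot0 at col 3 lands with bottom-row=3; cleared 0 line(s) (total 0); column heights now [0 0 2 4 4 4 4], max=4

Answer: 0 0 2 4 4 4 4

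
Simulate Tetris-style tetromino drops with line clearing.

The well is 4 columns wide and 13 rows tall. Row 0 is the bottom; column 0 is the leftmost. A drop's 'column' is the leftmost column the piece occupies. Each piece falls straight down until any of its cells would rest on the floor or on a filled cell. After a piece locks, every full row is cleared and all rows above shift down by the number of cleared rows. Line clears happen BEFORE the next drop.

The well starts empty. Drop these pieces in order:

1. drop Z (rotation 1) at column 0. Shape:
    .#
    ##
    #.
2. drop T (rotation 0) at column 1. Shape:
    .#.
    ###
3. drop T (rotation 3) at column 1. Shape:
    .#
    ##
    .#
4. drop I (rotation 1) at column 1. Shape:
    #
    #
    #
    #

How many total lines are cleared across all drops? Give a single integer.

Drop 1: Z rot1 at col 0 lands with bottom-row=0; cleared 0 line(s) (total 0); column heights now [2 3 0 0], max=3
Drop 2: T rot0 at col 1 lands with bottom-row=3; cleared 0 line(s) (total 0); column heights now [2 4 5 4], max=5
Drop 3: T rot3 at col 1 lands with bottom-row=5; cleared 0 line(s) (total 0); column heights now [2 7 8 4], max=8
Drop 4: I rot1 at col 1 lands with bottom-row=7; cleared 0 line(s) (total 0); column heights now [2 11 8 4], max=11

Answer: 0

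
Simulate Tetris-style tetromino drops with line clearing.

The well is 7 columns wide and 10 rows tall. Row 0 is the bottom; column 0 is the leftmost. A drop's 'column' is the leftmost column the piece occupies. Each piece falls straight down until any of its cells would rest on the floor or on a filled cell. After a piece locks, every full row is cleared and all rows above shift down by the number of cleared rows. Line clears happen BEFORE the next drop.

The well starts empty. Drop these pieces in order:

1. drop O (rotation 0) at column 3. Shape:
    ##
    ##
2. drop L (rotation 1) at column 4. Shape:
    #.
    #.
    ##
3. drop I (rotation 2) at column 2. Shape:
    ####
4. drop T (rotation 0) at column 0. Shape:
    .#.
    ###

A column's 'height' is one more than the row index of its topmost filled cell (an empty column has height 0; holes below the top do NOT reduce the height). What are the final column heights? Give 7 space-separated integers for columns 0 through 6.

Drop 1: O rot0 at col 3 lands with bottom-row=0; cleared 0 line(s) (total 0); column heights now [0 0 0 2 2 0 0], max=2
Drop 2: L rot1 at col 4 lands with bottom-row=2; cleared 0 line(s) (total 0); column heights now [0 0 0 2 5 3 0], max=5
Drop 3: I rot2 at col 2 lands with bottom-row=5; cleared 0 line(s) (total 0); column heights now [0 0 6 6 6 6 0], max=6
Drop 4: T rot0 at col 0 lands with bottom-row=6; cleared 0 line(s) (total 0); column heights now [7 8 7 6 6 6 0], max=8

Answer: 7 8 7 6 6 6 0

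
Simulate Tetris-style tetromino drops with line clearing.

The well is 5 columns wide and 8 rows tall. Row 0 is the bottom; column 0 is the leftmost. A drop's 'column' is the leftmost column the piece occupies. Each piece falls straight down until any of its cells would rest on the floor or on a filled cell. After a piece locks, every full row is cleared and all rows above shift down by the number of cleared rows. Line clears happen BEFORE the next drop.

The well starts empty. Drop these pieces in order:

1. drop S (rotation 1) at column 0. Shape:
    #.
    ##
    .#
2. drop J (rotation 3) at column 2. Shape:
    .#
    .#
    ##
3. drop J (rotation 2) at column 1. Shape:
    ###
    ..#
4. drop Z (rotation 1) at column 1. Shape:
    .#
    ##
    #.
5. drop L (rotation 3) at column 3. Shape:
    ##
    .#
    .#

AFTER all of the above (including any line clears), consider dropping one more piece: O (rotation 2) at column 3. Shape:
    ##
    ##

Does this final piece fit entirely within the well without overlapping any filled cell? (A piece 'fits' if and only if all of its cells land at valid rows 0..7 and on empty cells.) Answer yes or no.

Drop 1: S rot1 at col 0 lands with bottom-row=0; cleared 0 line(s) (total 0); column heights now [3 2 0 0 0], max=3
Drop 2: J rot3 at col 2 lands with bottom-row=0; cleared 0 line(s) (total 0); column heights now [3 2 1 3 0], max=3
Drop 3: J rot2 at col 1 lands with bottom-row=3; cleared 0 line(s) (total 0); column heights now [3 5 5 5 0], max=5
Drop 4: Z rot1 at col 1 lands with bottom-row=5; cleared 0 line(s) (total 0); column heights now [3 7 8 5 0], max=8
Drop 5: L rot3 at col 3 lands with bottom-row=3; cleared 0 line(s) (total 0); column heights now [3 7 8 6 6], max=8
Test piece O rot2 at col 3 (width 2): heights before test = [3 7 8 6 6]; fits = True

Answer: yes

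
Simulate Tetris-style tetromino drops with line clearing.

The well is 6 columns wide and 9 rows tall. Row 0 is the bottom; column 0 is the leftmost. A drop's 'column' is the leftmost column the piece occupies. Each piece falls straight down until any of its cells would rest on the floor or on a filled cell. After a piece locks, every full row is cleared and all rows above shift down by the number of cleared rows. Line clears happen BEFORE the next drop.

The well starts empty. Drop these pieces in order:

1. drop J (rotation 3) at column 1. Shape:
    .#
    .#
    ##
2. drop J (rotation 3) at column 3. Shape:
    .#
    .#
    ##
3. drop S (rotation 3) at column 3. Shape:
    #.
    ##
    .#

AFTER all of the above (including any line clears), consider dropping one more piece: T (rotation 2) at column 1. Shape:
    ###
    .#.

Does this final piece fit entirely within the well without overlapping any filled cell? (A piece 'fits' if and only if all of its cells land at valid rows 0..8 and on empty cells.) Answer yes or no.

Drop 1: J rot3 at col 1 lands with bottom-row=0; cleared 0 line(s) (total 0); column heights now [0 1 3 0 0 0], max=3
Drop 2: J rot3 at col 3 lands with bottom-row=0; cleared 0 line(s) (total 0); column heights now [0 1 3 1 3 0], max=3
Drop 3: S rot3 at col 3 lands with bottom-row=3; cleared 0 line(s) (total 0); column heights now [0 1 3 6 5 0], max=6
Test piece T rot2 at col 1 (width 3): heights before test = [0 1 3 6 5 0]; fits = True

Answer: yes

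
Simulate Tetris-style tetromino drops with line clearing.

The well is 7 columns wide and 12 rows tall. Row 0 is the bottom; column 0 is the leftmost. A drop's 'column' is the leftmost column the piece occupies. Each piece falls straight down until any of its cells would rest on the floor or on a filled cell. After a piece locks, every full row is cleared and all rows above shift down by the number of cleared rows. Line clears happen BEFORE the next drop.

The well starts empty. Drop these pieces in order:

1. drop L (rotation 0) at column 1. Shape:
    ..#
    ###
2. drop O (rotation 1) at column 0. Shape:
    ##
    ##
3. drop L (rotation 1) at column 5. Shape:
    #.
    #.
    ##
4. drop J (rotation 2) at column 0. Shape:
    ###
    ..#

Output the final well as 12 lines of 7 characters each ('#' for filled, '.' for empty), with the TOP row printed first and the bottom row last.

Drop 1: L rot0 at col 1 lands with bottom-row=0; cleared 0 line(s) (total 0); column heights now [0 1 1 2 0 0 0], max=2
Drop 2: O rot1 at col 0 lands with bottom-row=1; cleared 0 line(s) (total 0); column heights now [3 3 1 2 0 0 0], max=3
Drop 3: L rot1 at col 5 lands with bottom-row=0; cleared 0 line(s) (total 0); column heights now [3 3 1 2 0 3 1], max=3
Drop 4: J rot2 at col 0 lands with bottom-row=2; cleared 0 line(s) (total 0); column heights now [4 4 4 2 0 3 1], max=4

Answer: .......
.......
.......
.......
.......
.......
.......
.......
###....
###..#.
##.#.#.
.###.##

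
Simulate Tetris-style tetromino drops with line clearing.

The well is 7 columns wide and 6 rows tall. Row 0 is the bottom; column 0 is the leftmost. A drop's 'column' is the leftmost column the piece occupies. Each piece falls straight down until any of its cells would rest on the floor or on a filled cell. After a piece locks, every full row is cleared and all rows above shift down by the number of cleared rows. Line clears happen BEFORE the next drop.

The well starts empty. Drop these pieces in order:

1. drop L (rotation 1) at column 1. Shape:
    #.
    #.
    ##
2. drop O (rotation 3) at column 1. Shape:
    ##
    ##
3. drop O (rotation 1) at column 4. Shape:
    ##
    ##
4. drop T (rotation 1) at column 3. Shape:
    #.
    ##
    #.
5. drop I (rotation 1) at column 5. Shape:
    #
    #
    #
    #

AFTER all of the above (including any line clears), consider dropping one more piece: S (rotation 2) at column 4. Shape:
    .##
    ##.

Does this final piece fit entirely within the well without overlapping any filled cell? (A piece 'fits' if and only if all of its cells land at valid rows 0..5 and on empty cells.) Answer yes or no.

Answer: no

Derivation:
Drop 1: L rot1 at col 1 lands with bottom-row=0; cleared 0 line(s) (total 0); column heights now [0 3 1 0 0 0 0], max=3
Drop 2: O rot3 at col 1 lands with bottom-row=3; cleared 0 line(s) (total 0); column heights now [0 5 5 0 0 0 0], max=5
Drop 3: O rot1 at col 4 lands with bottom-row=0; cleared 0 line(s) (total 0); column heights now [0 5 5 0 2 2 0], max=5
Drop 4: T rot1 at col 3 lands with bottom-row=1; cleared 0 line(s) (total 0); column heights now [0 5 5 4 3 2 0], max=5
Drop 5: I rot1 at col 5 lands with bottom-row=2; cleared 0 line(s) (total 0); column heights now [0 5 5 4 3 6 0], max=6
Test piece S rot2 at col 4 (width 3): heights before test = [0 5 5 4 3 6 0]; fits = False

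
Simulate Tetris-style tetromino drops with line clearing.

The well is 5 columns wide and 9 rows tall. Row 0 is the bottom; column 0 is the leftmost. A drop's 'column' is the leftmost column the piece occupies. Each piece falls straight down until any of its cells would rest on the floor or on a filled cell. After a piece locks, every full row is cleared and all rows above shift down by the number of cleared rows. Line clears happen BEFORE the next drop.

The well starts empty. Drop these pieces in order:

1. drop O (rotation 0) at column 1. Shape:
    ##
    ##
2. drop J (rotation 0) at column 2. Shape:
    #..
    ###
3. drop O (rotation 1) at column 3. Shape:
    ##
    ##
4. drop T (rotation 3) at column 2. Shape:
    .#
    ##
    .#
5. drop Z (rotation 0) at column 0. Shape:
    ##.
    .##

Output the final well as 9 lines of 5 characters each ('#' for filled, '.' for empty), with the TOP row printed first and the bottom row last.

Answer: ##...
.###.
..##.
...#.
...##
..###
..###
.##..
.##..

Derivation:
Drop 1: O rot0 at col 1 lands with bottom-row=0; cleared 0 line(s) (total 0); column heights now [0 2 2 0 0], max=2
Drop 2: J rot0 at col 2 lands with bottom-row=2; cleared 0 line(s) (total 0); column heights now [0 2 4 3 3], max=4
Drop 3: O rot1 at col 3 lands with bottom-row=3; cleared 0 line(s) (total 0); column heights now [0 2 4 5 5], max=5
Drop 4: T rot3 at col 2 lands with bottom-row=5; cleared 0 line(s) (total 0); column heights now [0 2 7 8 5], max=8
Drop 5: Z rot0 at col 0 lands with bottom-row=7; cleared 0 line(s) (total 0); column heights now [9 9 8 8 5], max=9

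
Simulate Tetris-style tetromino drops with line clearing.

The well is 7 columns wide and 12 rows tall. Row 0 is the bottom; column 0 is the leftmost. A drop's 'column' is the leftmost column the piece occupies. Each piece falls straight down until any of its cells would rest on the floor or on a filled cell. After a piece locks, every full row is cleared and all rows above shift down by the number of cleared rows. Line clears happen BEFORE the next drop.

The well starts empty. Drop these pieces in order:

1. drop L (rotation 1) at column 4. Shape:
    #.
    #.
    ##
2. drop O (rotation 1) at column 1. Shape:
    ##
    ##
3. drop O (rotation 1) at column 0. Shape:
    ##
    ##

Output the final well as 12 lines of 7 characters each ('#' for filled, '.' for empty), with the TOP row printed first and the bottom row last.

Drop 1: L rot1 at col 4 lands with bottom-row=0; cleared 0 line(s) (total 0); column heights now [0 0 0 0 3 1 0], max=3
Drop 2: O rot1 at col 1 lands with bottom-row=0; cleared 0 line(s) (total 0); column heights now [0 2 2 0 3 1 0], max=3
Drop 3: O rot1 at col 0 lands with bottom-row=2; cleared 0 line(s) (total 0); column heights now [4 4 2 0 3 1 0], max=4

Answer: .......
.......
.......
.......
.......
.......
.......
.......
##.....
##..#..
.##.#..
.##.##.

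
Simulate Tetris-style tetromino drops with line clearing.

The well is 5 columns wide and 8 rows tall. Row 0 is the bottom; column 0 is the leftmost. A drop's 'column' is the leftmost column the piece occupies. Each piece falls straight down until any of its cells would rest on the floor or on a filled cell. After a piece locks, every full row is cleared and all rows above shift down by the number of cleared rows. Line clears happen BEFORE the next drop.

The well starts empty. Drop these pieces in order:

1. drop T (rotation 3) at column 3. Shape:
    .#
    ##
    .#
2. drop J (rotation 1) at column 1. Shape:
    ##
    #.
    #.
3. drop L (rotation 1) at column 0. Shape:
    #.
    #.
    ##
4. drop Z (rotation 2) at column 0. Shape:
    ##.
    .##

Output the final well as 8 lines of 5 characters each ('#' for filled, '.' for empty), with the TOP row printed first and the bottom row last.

Answer: .....
##...
###..
#....
##...
.##.#
.#.##
.#..#

Derivation:
Drop 1: T rot3 at col 3 lands with bottom-row=0; cleared 0 line(s) (total 0); column heights now [0 0 0 2 3], max=3
Drop 2: J rot1 at col 1 lands with bottom-row=0; cleared 0 line(s) (total 0); column heights now [0 3 3 2 3], max=3
Drop 3: L rot1 at col 0 lands with bottom-row=3; cleared 0 line(s) (total 0); column heights now [6 4 3 2 3], max=6
Drop 4: Z rot2 at col 0 lands with bottom-row=5; cleared 0 line(s) (total 0); column heights now [7 7 6 2 3], max=7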